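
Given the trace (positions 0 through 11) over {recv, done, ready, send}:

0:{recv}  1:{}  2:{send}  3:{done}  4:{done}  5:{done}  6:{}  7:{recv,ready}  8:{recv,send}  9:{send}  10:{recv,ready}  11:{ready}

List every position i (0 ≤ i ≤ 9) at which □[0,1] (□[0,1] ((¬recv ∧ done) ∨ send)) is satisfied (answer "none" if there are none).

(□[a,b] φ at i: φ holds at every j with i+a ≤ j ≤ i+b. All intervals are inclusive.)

2, 3

Evaluate at each i in [0,9]:
  i=0: ✗ (fails at j=0)
  i=1: ✗ (fails at j=1)
  i=2: ✓ (all of [2,3])
  i=3: ✓ (all of [3,4])
  i=4: ✗ (fails at j=5)
  i=5: ✗ (fails at j=5)
  i=6: ✗ (fails at j=6)
  i=7: ✗ (fails at j=7)
  i=8: ✗ (fails at j=9)
  i=9: ✗ (fails at j=9)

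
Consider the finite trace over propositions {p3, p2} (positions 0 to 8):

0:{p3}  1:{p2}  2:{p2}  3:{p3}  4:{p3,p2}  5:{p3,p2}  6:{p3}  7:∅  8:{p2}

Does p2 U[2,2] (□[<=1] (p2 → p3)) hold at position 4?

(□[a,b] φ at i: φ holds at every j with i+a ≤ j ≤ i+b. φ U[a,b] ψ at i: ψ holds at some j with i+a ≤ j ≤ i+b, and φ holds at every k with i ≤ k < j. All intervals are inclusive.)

Need some j in [6,6] with □[<=1] (p2 → p3), and p2 at every k in [4,j-1].
  j=6: □[<=1] (p2 → p3) holds; p2 holds at every k in [4,5] → satisfied.

Yes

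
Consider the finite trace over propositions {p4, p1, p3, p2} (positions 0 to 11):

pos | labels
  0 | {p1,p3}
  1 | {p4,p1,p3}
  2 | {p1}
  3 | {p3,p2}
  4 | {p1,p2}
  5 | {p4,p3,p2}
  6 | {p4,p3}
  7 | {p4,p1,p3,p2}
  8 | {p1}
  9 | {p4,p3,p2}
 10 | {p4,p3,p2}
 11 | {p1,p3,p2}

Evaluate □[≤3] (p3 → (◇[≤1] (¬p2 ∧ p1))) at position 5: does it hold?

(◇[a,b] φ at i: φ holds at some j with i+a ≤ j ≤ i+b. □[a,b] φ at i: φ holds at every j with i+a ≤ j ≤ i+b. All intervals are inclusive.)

False

Check (p3 → (◇[≤1] (¬p2 ∧ p1))) at every j in [5,8]:
  j=5: antecedent true; consequent fails (none in [5,6]) → ✗
  j=6: antecedent true; consequent fails (none in [6,7]) → ✗
  j=7: antecedent true; consequent holds (witness at 8) → ✓
  j=8: antecedent false → ✓
Fails at j=5 → formula fails.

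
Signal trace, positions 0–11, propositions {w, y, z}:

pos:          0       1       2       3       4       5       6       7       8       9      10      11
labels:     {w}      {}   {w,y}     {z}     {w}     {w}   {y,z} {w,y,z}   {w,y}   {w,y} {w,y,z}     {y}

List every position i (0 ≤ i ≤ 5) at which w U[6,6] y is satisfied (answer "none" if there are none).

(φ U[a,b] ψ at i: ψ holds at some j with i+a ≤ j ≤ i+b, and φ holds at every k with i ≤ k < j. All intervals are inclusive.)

none

Evaluate at each i in [0,5]:
  i=0: ✗ (lhs fails at k=1 before rhs at j=6)
  i=1: ✗ (lhs fails at k=1 before rhs at j=7)
  i=2: ✗ (lhs fails at k=3 before rhs at j=8)
  i=3: ✗ (lhs fails at k=3 before rhs at j=9)
  i=4: ✗ (lhs fails at k=6 before rhs at j=10)
  i=5: ✗ (lhs fails at k=6 before rhs at j=11)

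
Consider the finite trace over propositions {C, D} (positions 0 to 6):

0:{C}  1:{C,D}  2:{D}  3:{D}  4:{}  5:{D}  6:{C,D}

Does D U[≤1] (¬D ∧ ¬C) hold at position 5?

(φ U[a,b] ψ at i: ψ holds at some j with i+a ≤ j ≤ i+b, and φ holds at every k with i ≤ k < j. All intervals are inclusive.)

False

Need some j in [5,6] with (¬D ∧ ¬C), and D at every k in [5,j-1].
  j=5: (¬D ∧ ¬C) false.
  j=6: (¬D ∧ ¬C) false.
No j in the window works → until fails.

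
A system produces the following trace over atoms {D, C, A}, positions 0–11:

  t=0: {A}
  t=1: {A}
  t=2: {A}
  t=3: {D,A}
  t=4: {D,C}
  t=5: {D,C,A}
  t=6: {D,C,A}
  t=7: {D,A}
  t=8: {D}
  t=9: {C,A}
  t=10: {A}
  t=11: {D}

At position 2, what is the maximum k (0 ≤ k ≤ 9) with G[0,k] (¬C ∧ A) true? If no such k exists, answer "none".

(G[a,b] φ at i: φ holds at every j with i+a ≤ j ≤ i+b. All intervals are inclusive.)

(¬C ∧ A) must hold from j=2 onward; find where it first fails.
  j=2: holds
  j=3: holds
  j=4: fails
Holds on [2,3], so largest k = 1.

1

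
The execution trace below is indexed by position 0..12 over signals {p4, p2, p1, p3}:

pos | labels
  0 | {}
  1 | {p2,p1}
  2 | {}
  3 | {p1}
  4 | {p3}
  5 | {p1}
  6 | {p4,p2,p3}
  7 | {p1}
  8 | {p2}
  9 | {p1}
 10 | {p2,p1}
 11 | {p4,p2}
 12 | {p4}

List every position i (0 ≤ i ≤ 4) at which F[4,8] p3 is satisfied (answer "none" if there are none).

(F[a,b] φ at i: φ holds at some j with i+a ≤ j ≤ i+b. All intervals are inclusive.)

0, 1, 2

Evaluate at each i in [0,4]:
  i=0: ✓ (witness j=4)
  i=1: ✓ (witness j=6)
  i=2: ✓ (witness j=6)
  i=3: ✗ (none in [7,11])
  i=4: ✗ (none in [8,12])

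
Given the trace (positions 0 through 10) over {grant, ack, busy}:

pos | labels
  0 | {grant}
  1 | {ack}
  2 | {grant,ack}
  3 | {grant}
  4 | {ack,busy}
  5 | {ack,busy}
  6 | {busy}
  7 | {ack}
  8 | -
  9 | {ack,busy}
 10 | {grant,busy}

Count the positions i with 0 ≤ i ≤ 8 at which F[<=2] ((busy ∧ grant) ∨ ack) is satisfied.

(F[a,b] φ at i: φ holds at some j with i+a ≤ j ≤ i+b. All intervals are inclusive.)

Evaluate at each i in [0,8]:
  i=0: ✓ (witness j=1)
  i=1: ✓ (witness j=1)
  i=2: ✓ (witness j=2)
  i=3: ✓ (witness j=4)
  i=4: ✓ (witness j=4)
  i=5: ✓ (witness j=5)
  i=6: ✓ (witness j=7)
  i=7: ✓ (witness j=7)
  i=8: ✓ (witness j=9)
Positions where it holds: {0, 1, 2, 3, 4, 5, 6, 7, 8} → 9.

9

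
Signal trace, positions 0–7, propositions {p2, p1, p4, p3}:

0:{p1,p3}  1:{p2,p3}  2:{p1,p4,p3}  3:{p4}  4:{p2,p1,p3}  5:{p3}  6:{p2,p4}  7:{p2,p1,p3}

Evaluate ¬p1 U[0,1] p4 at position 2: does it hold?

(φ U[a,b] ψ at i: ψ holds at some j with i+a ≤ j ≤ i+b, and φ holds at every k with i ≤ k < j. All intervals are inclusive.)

Need some j in [2,3] with p4, and ¬p1 at every k in [2,j-1].
  j=2: p4 holds; no prefix to check → satisfied.

Holds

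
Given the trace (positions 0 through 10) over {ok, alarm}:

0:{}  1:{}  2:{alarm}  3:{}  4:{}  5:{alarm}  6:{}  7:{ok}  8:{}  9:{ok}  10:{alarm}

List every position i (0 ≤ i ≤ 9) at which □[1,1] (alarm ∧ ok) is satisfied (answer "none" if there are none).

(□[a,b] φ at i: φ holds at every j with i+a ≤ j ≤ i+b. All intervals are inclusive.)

Evaluate at each i in [0,9]:
  i=0: ✗ (fails at j=1)
  i=1: ✗ (fails at j=2)
  i=2: ✗ (fails at j=3)
  i=3: ✗ (fails at j=4)
  i=4: ✗ (fails at j=5)
  i=5: ✗ (fails at j=6)
  i=6: ✗ (fails at j=7)
  i=7: ✗ (fails at j=8)
  i=8: ✗ (fails at j=9)
  i=9: ✗ (fails at j=10)

none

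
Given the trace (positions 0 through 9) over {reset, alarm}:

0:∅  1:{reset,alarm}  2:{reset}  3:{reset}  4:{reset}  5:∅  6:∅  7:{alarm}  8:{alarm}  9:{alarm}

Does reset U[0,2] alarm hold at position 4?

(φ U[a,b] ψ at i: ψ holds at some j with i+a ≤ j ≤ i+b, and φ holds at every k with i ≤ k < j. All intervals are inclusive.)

Need some j in [4,6] with alarm, and reset at every k in [4,j-1].
  j=4: alarm false.
  j=5: alarm false.
  j=6: alarm false.
No j in the window works → until fails.

False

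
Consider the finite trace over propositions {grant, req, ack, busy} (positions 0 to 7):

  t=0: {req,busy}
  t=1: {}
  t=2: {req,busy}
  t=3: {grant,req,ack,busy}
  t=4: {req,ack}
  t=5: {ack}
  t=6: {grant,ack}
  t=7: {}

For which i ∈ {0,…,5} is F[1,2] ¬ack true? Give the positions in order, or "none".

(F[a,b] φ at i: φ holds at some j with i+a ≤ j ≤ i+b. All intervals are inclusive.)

0, 1, 5

Evaluate at each i in [0,5]:
  i=0: ✓ (witness j=1)
  i=1: ✓ (witness j=2)
  i=2: ✗ (none in [3,4])
  i=3: ✗ (none in [4,5])
  i=4: ✗ (none in [5,6])
  i=5: ✓ (witness j=7)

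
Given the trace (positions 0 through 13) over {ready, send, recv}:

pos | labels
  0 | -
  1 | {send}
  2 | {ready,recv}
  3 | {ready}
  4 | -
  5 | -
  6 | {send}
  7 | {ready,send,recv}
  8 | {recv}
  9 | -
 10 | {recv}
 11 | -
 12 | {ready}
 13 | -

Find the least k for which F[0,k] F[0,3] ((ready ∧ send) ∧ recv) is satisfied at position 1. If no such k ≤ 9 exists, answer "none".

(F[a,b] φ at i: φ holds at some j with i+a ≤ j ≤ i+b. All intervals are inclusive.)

3

Scan j = 1,2,… for F[0,3] ((ready ∧ send) ∧ recv):
  j=1: fails
  j=2: fails
  j=3: fails
  j=4: holds
First hit at j=4, so smallest k = 4-1 = 3.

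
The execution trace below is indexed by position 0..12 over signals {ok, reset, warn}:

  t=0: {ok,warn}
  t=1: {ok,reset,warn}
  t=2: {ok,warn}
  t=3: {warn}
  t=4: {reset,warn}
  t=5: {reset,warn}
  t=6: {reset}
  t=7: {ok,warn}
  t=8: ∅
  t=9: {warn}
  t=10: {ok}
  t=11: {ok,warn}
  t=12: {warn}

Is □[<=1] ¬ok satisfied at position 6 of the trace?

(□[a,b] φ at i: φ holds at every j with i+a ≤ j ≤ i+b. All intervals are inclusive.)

Does not hold

Check ¬ok at every j in [6,7]:
  j=6: true
  j=7: false
Fails at j=7 → formula fails.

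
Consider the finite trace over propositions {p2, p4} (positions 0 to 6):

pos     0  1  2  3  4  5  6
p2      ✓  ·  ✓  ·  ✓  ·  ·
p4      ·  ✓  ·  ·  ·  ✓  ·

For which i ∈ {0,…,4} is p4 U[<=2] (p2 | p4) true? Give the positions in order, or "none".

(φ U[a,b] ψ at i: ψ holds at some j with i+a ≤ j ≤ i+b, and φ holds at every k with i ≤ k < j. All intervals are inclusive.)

Evaluate at each i in [0,4]:
  i=0: ✓ (rhs at j=0)
  i=1: ✓ (rhs at j=1)
  i=2: ✓ (rhs at j=2)
  i=3: ✗ (lhs fails at k=3 before rhs at j=4)
  i=4: ✓ (rhs at j=4)

0, 1, 2, 4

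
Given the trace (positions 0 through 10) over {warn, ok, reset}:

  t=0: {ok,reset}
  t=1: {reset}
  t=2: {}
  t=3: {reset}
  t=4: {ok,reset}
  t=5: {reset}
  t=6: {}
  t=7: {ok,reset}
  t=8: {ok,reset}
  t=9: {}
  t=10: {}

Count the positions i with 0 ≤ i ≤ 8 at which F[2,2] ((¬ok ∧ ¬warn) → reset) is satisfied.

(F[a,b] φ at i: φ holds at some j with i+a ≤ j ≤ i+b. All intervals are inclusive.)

5

Evaluate at each i in [0,8]:
  i=0: ✗ (none in [2,2])
  i=1: ✓ (witness j=3)
  i=2: ✓ (witness j=4)
  i=3: ✓ (witness j=5)
  i=4: ✗ (none in [6,6])
  i=5: ✓ (witness j=7)
  i=6: ✓ (witness j=8)
  i=7: ✗ (none in [9,9])
  i=8: ✗ (none in [10,10])
Positions where it holds: {1, 2, 3, 5, 6} → 5.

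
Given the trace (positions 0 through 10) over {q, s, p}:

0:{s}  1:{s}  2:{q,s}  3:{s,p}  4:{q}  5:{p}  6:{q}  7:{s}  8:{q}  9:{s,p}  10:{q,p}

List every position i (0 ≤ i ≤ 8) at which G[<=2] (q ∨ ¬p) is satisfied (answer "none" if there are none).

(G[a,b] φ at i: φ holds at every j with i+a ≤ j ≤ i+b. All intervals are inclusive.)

Evaluate at each i in [0,8]:
  i=0: ✓ (all of [0,2])
  i=1: ✗ (fails at j=3)
  i=2: ✗ (fails at j=3)
  i=3: ✗ (fails at j=3)
  i=4: ✗ (fails at j=5)
  i=5: ✗ (fails at j=5)
  i=6: ✓ (all of [6,8])
  i=7: ✗ (fails at j=9)
  i=8: ✗ (fails at j=9)

0, 6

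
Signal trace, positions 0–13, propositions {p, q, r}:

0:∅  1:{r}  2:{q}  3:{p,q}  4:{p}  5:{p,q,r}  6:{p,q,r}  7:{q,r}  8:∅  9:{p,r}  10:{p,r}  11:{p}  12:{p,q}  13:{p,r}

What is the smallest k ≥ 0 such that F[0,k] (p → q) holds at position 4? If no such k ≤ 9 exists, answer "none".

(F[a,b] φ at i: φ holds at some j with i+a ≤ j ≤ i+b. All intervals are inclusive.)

Scan j = 4,5,… for (p → q):
  j=4: fails
  j=5: holds
First hit at j=5, so smallest k = 5-4 = 1.

1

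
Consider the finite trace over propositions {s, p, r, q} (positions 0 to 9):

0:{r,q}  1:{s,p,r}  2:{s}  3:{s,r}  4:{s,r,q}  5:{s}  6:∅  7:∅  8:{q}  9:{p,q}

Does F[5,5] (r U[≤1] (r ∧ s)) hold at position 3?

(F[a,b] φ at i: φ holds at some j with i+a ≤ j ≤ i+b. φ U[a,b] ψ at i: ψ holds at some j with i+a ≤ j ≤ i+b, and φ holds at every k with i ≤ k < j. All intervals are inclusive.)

Does not hold

Check (r U[≤1] (r ∧ s)) at each j in [8,8]:
  j=8: fails
No position in the window satisfies it → formula fails.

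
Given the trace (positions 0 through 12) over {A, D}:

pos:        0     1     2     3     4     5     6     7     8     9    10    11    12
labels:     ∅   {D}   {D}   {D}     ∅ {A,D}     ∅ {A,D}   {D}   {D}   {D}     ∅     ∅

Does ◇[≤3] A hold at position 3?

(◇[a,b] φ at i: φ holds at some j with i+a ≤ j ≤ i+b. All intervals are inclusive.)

Yes

Check A at each j in [3,6]:
  j=3: false
  j=4: false
  j=5: true
  j=6: false
Found at j=5 → formula holds.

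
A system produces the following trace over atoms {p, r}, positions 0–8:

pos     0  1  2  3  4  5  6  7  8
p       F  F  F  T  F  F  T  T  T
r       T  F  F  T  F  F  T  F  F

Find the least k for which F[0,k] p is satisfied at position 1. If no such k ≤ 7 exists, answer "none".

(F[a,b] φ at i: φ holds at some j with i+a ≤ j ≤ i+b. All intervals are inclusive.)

Scan j = 1,2,… for p:
  j=1: fails
  j=2: fails
  j=3: holds
First hit at j=3, so smallest k = 3-1 = 2.

2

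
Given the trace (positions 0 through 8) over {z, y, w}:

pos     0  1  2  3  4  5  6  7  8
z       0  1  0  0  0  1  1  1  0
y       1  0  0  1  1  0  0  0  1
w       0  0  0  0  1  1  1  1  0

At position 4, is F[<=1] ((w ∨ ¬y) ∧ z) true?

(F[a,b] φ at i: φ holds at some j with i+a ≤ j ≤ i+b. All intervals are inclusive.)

Check ((w ∨ ¬y) ∧ z) at each j in [4,5]:
  j=4: false
  j=5: true
Found at j=5 → formula holds.

Holds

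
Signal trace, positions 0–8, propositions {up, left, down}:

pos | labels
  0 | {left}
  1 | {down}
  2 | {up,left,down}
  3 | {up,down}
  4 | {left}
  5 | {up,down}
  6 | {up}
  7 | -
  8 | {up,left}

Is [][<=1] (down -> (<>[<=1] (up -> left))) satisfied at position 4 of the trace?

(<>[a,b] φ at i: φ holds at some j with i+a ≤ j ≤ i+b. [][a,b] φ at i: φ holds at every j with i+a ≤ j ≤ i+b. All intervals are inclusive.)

False

Check (down -> (<>[<=1] (up -> left))) at every j in [4,5]:
  j=4: antecedent false → ✓
  j=5: antecedent true; consequent fails (none in [5,6]) → ✗
Fails at j=5 → formula fails.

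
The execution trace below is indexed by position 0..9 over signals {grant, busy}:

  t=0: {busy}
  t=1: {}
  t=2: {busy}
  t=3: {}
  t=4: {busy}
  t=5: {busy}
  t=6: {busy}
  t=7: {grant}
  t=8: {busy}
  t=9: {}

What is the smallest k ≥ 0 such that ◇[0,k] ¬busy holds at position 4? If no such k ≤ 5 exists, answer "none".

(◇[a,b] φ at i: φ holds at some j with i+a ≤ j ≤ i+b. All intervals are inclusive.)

3

Scan j = 4,5,… for ¬busy:
  j=4: fails
  j=5: fails
  j=6: fails
  j=7: holds
First hit at j=7, so smallest k = 7-4 = 3.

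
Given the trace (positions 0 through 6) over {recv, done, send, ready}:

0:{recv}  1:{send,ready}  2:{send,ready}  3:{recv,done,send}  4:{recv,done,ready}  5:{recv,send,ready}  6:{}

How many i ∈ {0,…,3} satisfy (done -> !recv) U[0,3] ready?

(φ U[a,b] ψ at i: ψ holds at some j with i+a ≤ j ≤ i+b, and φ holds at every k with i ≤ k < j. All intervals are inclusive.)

Evaluate at each i in [0,3]:
  i=0: ✓ (rhs at j=1; lhs holds on [0,0])
  i=1: ✓ (rhs at j=1)
  i=2: ✓ (rhs at j=2)
  i=3: ✗ (lhs fails at k=3 before rhs at j=4)
Positions where it holds: {0, 1, 2} → 3.

3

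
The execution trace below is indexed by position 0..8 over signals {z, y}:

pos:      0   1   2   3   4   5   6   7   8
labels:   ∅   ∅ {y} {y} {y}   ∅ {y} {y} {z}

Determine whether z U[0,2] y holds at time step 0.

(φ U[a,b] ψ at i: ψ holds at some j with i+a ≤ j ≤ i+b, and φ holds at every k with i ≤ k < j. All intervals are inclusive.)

Does not hold

Need some j in [0,2] with y, and z at every k in [0,j-1].
  j=0: y false.
  j=1: y false.
  j=2: y holds, but z fails at k=0 → not this j.
No j in the window works → until fails.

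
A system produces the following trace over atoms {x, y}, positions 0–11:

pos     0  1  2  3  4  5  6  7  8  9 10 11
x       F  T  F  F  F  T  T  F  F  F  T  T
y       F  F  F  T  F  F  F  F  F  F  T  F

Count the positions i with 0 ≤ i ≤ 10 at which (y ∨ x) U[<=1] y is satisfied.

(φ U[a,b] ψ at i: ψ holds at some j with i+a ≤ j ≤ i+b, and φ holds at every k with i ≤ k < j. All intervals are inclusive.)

Evaluate at each i in [0,10]:
  i=0: ✗ (no rhs in [0,1])
  i=1: ✗ (no rhs in [1,2])
  i=2: ✗ (lhs fails at k=2 before rhs at j=3)
  i=3: ✓ (rhs at j=3)
  i=4: ✗ (no rhs in [4,5])
  i=5: ✗ (no rhs in [5,6])
  i=6: ✗ (no rhs in [6,7])
  i=7: ✗ (no rhs in [7,8])
  i=8: ✗ (no rhs in [8,9])
  i=9: ✗ (lhs fails at k=9 before rhs at j=10)
  i=10: ✓ (rhs at j=10)
Positions where it holds: {3, 10} → 2.

2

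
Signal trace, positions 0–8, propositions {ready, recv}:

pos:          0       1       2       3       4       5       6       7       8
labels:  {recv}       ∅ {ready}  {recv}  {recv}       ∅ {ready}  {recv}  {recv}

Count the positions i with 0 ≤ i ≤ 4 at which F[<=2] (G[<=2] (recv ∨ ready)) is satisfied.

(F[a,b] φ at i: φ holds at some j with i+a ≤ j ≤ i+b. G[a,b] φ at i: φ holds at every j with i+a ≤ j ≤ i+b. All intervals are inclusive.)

4

Evaluate at each i in [0,4]:
  i=0: ✓ (witness j=2)
  i=1: ✓ (witness j=2)
  i=2: ✓ (witness j=2)
  i=3: ✗ (none in [3,5])
  i=4: ✓ (witness j=6)
Positions where it holds: {0, 1, 2, 4} → 4.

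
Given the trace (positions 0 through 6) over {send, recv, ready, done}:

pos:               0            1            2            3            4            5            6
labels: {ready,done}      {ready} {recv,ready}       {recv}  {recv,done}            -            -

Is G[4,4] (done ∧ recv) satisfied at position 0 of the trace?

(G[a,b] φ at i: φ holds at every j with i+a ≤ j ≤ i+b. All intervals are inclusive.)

Check (done ∧ recv) at every j in [4,4]:
  j=4: true
All positions satisfy it → formula holds.

Holds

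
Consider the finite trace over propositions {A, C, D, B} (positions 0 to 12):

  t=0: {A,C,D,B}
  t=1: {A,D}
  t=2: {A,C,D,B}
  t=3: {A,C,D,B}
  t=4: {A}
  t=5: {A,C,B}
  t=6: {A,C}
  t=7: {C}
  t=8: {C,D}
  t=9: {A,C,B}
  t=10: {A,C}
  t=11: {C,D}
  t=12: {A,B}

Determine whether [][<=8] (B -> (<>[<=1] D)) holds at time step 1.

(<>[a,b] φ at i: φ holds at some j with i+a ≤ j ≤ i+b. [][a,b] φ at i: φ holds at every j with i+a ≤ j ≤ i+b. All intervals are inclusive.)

Check (B -> (<>[<=1] D)) at every j in [1,9]:
  j=1: antecedent false → ✓
  j=2: antecedent true; consequent holds (witness at 2) → ✓
  j=3: antecedent true; consequent holds (witness at 3) → ✓
  j=4: antecedent false → ✓
  j=5: antecedent true; consequent fails (none in [5,6]) → ✗
  j=6: antecedent false → ✓
  j=7: antecedent false → ✓
  j=8: antecedent false → ✓
  j=9: antecedent true; consequent fails (none in [9,10]) → ✗
Fails at j=5 → formula fails.

False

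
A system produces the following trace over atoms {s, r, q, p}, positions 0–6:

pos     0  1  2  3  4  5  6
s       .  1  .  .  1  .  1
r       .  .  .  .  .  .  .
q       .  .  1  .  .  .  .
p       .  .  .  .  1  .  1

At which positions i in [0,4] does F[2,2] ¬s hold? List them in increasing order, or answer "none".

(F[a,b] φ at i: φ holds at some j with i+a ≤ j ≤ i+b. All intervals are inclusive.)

0, 1, 3

Evaluate at each i in [0,4]:
  i=0: ✓ (witness j=2)
  i=1: ✓ (witness j=3)
  i=2: ✗ (none in [4,4])
  i=3: ✓ (witness j=5)
  i=4: ✗ (none in [6,6])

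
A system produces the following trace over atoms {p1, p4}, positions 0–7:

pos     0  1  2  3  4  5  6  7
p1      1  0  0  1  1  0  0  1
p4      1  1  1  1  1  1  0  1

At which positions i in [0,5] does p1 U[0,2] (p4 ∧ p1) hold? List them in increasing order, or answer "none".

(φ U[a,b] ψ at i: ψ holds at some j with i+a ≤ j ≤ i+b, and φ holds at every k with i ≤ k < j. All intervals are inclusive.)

Evaluate at each i in [0,5]:
  i=0: ✓ (rhs at j=0)
  i=1: ✗ (lhs fails at k=1 before rhs at j=3)
  i=2: ✗ (lhs fails at k=2 before rhs at j=3)
  i=3: ✓ (rhs at j=3)
  i=4: ✓ (rhs at j=4)
  i=5: ✗ (lhs fails at k=5 before rhs at j=7)

0, 3, 4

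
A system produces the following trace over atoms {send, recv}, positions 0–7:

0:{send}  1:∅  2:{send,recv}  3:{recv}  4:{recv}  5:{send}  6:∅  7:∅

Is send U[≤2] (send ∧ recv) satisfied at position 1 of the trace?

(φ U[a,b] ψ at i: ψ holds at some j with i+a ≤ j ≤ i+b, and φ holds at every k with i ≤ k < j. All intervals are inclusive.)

False

Need some j in [1,3] with (send ∧ recv), and send at every k in [1,j-1].
  j=1: (send ∧ recv) false.
  j=2: (send ∧ recv) holds, but send fails at k=1 → not this j.
  j=3: (send ∧ recv) false.
No j in the window works → until fails.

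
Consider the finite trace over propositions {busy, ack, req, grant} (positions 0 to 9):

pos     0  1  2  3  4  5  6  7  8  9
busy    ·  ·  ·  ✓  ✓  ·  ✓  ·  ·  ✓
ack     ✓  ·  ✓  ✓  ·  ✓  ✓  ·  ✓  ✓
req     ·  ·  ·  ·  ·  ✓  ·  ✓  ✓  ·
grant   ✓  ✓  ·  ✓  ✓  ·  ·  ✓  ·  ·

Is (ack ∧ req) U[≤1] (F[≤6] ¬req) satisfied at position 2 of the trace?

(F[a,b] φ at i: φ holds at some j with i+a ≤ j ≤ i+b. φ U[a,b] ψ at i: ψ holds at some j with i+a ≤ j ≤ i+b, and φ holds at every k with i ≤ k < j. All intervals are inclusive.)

Need some j in [2,3] with F[≤6] ¬req, and (ack ∧ req) at every k in [2,j-1].
  j=2: F[≤6] ¬req holds; no prefix to check → satisfied.

Yes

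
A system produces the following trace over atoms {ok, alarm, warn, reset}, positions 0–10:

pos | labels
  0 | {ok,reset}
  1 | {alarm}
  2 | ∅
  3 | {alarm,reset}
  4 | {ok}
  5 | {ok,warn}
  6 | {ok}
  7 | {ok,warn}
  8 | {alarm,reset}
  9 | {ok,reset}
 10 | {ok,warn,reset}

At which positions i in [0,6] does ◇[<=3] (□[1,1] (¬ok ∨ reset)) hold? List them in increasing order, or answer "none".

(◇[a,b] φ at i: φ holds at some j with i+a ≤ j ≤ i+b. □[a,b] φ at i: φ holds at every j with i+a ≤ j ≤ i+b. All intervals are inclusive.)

0, 1, 2, 4, 5, 6

Evaluate at each i in [0,6]:
  i=0: ✓ (witness j=0)
  i=1: ✓ (witness j=1)
  i=2: ✓ (witness j=2)
  i=3: ✗ (none in [3,6])
  i=4: ✓ (witness j=7)
  i=5: ✓ (witness j=7)
  i=6: ✓ (witness j=7)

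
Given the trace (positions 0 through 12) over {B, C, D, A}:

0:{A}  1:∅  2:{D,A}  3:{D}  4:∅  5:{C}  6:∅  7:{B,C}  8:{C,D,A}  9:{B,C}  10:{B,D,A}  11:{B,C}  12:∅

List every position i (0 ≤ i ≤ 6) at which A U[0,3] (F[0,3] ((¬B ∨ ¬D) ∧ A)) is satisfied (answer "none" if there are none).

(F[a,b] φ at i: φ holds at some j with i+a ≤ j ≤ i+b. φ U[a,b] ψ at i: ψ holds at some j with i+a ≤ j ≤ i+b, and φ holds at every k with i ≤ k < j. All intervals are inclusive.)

0, 1, 2, 5, 6

Evaluate at each i in [0,6]:
  i=0: ✓ (rhs at j=0)
  i=1: ✓ (rhs at j=1)
  i=2: ✓ (rhs at j=2)
  i=3: ✗ (lhs fails at k=3 before rhs at j=5)
  i=4: ✗ (lhs fails at k=4 before rhs at j=5)
  i=5: ✓ (rhs at j=5)
  i=6: ✓ (rhs at j=6)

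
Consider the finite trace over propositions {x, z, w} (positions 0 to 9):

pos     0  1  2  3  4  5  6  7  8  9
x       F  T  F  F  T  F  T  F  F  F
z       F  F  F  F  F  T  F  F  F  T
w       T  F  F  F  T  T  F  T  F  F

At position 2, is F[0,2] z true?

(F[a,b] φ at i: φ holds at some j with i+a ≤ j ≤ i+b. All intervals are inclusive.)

Check z at each j in [2,4]:
  j=2: false
  j=3: false
  j=4: false
No position in the window satisfies it → formula fails.

No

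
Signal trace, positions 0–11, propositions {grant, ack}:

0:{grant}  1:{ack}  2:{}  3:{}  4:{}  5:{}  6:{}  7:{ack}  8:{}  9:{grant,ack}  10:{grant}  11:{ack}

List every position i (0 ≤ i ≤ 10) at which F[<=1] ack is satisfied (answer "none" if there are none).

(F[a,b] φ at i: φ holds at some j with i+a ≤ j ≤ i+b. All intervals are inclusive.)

0, 1, 6, 7, 8, 9, 10

Evaluate at each i in [0,10]:
  i=0: ✓ (witness j=1)
  i=1: ✓ (witness j=1)
  i=2: ✗ (none in [2,3])
  i=3: ✗ (none in [3,4])
  i=4: ✗ (none in [4,5])
  i=5: ✗ (none in [5,6])
  i=6: ✓ (witness j=7)
  i=7: ✓ (witness j=7)
  i=8: ✓ (witness j=9)
  i=9: ✓ (witness j=9)
  i=10: ✓ (witness j=11)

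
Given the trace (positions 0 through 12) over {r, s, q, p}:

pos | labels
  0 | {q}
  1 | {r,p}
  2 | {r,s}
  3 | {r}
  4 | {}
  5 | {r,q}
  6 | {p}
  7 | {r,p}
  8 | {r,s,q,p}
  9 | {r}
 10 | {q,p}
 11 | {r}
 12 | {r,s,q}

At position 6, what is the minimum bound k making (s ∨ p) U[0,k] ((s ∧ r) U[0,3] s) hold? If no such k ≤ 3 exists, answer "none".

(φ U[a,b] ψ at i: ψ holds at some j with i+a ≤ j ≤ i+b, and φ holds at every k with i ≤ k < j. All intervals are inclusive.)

2

Need earliest j ≥ 6 with ((s ∧ r) U[0,3] s), and (s ∨ p) at every k in [6,j-1].
  j=6: rhs fails.
  j=7: rhs fails.
  j=8: rhs holds; lhs holds on [6,7]. k = 2.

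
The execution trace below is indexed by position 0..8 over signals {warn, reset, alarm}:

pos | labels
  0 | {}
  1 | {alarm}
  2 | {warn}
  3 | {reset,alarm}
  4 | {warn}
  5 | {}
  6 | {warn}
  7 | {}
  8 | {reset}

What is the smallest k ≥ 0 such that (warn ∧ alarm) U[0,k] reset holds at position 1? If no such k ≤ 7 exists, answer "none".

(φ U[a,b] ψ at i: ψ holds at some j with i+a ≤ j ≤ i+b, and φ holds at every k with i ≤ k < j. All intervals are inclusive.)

Need earliest j ≥ 1 with reset, and (warn ∧ alarm) at every k in [1,j-1].
  j=1: rhs fails.
  j=2: rhs fails.
  j=3: rhs holds but lhs fails at k=1.
  j=4: rhs fails.
  j=5: rhs fails.
  j=6: rhs fails.
  j=7: rhs fails.
  j=8: rhs holds but lhs fails at k=1.
No witness within the range → none.

none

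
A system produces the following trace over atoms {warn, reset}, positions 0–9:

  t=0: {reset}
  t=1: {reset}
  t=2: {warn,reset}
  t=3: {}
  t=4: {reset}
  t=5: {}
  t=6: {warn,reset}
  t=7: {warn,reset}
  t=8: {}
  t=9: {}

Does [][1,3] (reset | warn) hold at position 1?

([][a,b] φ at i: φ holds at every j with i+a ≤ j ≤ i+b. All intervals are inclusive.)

Check (reset | warn) at every j in [2,4]:
  j=2: true
  j=3: false
  j=4: true
Fails at j=3 → formula fails.

Does not hold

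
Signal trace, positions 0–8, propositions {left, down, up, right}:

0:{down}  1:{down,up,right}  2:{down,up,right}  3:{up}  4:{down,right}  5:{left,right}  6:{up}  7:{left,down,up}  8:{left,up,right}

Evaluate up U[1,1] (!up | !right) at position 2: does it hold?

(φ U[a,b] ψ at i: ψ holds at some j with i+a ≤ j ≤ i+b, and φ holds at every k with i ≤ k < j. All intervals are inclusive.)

Yes

Need some j in [3,3] with (!up | !right), and up at every k in [2,j-1].
  j=3: (!up | !right) holds; up holds at every k in [2,2] → satisfied.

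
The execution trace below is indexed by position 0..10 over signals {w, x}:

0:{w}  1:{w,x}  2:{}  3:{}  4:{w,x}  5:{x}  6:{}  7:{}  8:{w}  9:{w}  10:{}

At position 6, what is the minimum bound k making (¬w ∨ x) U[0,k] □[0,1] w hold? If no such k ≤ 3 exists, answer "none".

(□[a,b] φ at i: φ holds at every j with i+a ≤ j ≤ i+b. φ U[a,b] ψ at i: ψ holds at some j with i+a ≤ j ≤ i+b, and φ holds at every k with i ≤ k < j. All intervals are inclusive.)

2

Need earliest j ≥ 6 with □[0,1] w, and (¬w ∨ x) at every k in [6,j-1].
  j=6: rhs fails.
  j=7: rhs fails.
  j=8: rhs holds; lhs holds on [6,7]. k = 2.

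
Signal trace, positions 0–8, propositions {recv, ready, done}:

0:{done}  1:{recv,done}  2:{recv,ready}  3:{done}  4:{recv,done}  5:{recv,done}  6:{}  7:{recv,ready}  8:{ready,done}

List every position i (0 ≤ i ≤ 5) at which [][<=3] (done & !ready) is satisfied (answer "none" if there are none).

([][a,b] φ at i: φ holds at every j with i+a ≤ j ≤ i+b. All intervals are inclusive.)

none

Evaluate at each i in [0,5]:
  i=0: ✗ (fails at j=2)
  i=1: ✗ (fails at j=2)
  i=2: ✗ (fails at j=2)
  i=3: ✗ (fails at j=6)
  i=4: ✗ (fails at j=6)
  i=5: ✗ (fails at j=6)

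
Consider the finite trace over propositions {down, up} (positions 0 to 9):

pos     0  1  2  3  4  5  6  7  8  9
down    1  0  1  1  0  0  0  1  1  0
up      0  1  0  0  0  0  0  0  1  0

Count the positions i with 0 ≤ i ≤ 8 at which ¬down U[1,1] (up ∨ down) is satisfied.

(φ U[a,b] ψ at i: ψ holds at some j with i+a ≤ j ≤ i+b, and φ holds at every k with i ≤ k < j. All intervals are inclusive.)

2

Evaluate at each i in [0,8]:
  i=0: ✗ (lhs fails at k=0 before rhs at j=1)
  i=1: ✓ (rhs at j=2; lhs holds on [1,1])
  i=2: ✗ (lhs fails at k=2 before rhs at j=3)
  i=3: ✗ (no rhs in [4,4])
  i=4: ✗ (no rhs in [5,5])
  i=5: ✗ (no rhs in [6,6])
  i=6: ✓ (rhs at j=7; lhs holds on [6,6])
  i=7: ✗ (lhs fails at k=7 before rhs at j=8)
  i=8: ✗ (no rhs in [9,9])
Positions where it holds: {1, 6} → 2.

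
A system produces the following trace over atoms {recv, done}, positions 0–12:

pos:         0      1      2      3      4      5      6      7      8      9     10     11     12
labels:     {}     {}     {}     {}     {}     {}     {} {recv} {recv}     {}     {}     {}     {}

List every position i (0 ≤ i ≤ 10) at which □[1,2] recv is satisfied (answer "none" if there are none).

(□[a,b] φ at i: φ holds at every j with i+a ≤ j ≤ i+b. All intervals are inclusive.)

Evaluate at each i in [0,10]:
  i=0: ✗ (fails at j=1)
  i=1: ✗ (fails at j=2)
  i=2: ✗ (fails at j=3)
  i=3: ✗ (fails at j=4)
  i=4: ✗ (fails at j=5)
  i=5: ✗ (fails at j=6)
  i=6: ✓ (all of [7,8])
  i=7: ✗ (fails at j=9)
  i=8: ✗ (fails at j=9)
  i=9: ✗ (fails at j=10)
  i=10: ✗ (fails at j=11)

6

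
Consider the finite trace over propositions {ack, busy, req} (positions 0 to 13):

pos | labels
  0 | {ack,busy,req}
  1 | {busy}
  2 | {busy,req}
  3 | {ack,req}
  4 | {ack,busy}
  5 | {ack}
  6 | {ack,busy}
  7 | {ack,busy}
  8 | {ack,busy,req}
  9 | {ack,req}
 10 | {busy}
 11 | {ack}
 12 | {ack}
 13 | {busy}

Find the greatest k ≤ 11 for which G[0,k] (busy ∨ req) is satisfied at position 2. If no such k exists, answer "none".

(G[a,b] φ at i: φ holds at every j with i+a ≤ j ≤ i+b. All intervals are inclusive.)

(busy ∨ req) must hold from j=2 onward; find where it first fails.
  j=2: holds
  j=3: holds
  j=4: holds
  j=5: fails
Holds on [2,4], so largest k = 2.

2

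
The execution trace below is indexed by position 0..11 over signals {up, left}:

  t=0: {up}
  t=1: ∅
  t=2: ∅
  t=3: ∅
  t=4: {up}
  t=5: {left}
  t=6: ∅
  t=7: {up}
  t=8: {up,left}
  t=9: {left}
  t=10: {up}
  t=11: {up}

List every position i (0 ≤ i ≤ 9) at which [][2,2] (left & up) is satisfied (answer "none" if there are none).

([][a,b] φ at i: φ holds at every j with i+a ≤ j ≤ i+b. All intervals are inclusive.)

6

Evaluate at each i in [0,9]:
  i=0: ✗ (fails at j=2)
  i=1: ✗ (fails at j=3)
  i=2: ✗ (fails at j=4)
  i=3: ✗ (fails at j=5)
  i=4: ✗ (fails at j=6)
  i=5: ✗ (fails at j=7)
  i=6: ✓ (all of [8,8])
  i=7: ✗ (fails at j=9)
  i=8: ✗ (fails at j=10)
  i=9: ✗ (fails at j=11)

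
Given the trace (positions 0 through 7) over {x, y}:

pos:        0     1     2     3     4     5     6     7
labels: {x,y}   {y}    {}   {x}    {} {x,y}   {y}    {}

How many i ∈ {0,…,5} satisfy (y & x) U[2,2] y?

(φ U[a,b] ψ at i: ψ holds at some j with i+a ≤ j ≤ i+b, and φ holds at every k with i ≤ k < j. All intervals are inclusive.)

Evaluate at each i in [0,5]:
  i=0: ✗ (no rhs in [2,2])
  i=1: ✗ (no rhs in [3,3])
  i=2: ✗ (no rhs in [4,4])
  i=3: ✗ (lhs fails at k=3 before rhs at j=5)
  i=4: ✗ (lhs fails at k=4 before rhs at j=6)
  i=5: ✗ (no rhs in [7,7])
Positions where it holds: {} → 0.

0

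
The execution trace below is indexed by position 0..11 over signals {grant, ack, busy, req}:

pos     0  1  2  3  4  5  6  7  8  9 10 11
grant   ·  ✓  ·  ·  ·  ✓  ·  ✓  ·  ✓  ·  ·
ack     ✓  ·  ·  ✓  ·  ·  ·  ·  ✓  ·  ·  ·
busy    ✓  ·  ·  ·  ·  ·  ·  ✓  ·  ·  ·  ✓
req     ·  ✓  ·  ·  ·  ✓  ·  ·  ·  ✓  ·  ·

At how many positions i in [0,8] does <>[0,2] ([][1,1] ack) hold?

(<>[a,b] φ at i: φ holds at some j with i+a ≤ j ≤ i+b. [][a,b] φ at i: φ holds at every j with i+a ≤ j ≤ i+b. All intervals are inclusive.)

6

Evaluate at each i in [0,8]:
  i=0: ✓ (witness j=2)
  i=1: ✓ (witness j=2)
  i=2: ✓ (witness j=2)
  i=3: ✗ (none in [3,5])
  i=4: ✗ (none in [4,6])
  i=5: ✓ (witness j=7)
  i=6: ✓ (witness j=7)
  i=7: ✓ (witness j=7)
  i=8: ✗ (none in [8,10])
Positions where it holds: {0, 1, 2, 5, 6, 7} → 6.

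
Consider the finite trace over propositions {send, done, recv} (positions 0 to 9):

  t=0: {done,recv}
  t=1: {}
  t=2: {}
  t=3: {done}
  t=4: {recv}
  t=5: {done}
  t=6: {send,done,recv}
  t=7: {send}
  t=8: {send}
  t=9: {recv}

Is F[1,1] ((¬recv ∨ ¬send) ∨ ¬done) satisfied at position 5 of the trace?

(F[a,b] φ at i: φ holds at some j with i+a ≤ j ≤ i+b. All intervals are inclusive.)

No

Check ((¬recv ∨ ¬send) ∨ ¬done) at each j in [6,6]:
  j=6: false
No position in the window satisfies it → formula fails.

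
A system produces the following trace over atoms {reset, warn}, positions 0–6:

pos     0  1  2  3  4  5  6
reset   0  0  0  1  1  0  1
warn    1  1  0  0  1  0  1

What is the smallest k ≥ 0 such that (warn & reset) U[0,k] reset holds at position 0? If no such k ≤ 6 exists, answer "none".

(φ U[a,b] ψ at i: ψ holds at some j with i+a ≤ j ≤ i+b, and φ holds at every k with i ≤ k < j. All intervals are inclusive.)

Need earliest j ≥ 0 with reset, and (warn & reset) at every k in [0,j-1].
  j=0: rhs fails.
  j=1: rhs fails.
  j=2: rhs fails.
  j=3: rhs holds but lhs fails at k=0.
  j=4: rhs holds but lhs fails at k=0.
  j=5: rhs fails.
  j=6: rhs holds but lhs fails at k=0.
No witness within the range → none.

none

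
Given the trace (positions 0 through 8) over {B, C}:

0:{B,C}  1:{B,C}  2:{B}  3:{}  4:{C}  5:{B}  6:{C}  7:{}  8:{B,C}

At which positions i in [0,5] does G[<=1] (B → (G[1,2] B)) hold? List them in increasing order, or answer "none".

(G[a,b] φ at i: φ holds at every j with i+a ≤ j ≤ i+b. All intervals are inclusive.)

Evaluate at each i in [0,5]:
  i=0: ✗ (fails at j=1)
  i=1: ✗ (fails at j=1)
  i=2: ✗ (fails at j=2)
  i=3: ✓ (all of [3,4])
  i=4: ✗ (fails at j=5)
  i=5: ✗ (fails at j=5)

3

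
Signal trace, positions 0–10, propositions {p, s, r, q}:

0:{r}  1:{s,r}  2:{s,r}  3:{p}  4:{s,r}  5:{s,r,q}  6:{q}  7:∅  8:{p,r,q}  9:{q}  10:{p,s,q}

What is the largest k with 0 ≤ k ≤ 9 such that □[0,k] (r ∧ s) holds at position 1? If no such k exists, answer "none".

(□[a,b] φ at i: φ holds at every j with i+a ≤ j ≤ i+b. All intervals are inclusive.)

1

(r ∧ s) must hold from j=1 onward; find where it first fails.
  j=1: holds
  j=2: holds
  j=3: fails
Holds on [1,2], so largest k = 1.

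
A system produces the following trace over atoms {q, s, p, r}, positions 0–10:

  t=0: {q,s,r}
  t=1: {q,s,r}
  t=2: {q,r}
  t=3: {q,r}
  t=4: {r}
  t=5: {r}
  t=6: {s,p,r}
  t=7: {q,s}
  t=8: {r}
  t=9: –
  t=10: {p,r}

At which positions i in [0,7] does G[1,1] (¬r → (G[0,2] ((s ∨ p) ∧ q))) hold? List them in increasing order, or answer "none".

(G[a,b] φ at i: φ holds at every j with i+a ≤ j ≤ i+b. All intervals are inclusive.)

Evaluate at each i in [0,7]:
  i=0: ✓ (all of [1,1])
  i=1: ✓ (all of [2,2])
  i=2: ✓ (all of [3,3])
  i=3: ✓ (all of [4,4])
  i=4: ✓ (all of [5,5])
  i=5: ✓ (all of [6,6])
  i=6: ✗ (fails at j=7)
  i=7: ✓ (all of [8,8])

0, 1, 2, 3, 4, 5, 7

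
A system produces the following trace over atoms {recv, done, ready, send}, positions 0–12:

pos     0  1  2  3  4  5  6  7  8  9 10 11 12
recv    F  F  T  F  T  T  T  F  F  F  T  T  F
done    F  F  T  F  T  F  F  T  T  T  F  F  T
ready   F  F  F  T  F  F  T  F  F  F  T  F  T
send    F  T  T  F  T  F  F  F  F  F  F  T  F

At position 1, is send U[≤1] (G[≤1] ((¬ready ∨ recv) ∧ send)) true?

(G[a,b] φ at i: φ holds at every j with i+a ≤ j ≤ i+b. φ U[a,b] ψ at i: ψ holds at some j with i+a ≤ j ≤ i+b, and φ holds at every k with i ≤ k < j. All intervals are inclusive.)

Need some j in [1,2] with G[≤1] ((¬ready ∨ recv) ∧ send), and send at every k in [1,j-1].
  j=1: G[≤1] ((¬ready ∨ recv) ∧ send) holds; no prefix to check → satisfied.

True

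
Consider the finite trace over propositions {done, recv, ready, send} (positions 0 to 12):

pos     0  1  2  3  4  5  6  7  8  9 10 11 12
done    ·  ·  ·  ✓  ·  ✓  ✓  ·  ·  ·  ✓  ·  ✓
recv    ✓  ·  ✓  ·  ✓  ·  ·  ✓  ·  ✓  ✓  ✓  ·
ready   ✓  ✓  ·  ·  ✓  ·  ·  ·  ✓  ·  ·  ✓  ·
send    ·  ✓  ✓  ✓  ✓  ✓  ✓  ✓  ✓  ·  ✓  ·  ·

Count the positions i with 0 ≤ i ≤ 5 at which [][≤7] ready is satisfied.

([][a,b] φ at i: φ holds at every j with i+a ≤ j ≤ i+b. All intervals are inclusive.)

Evaluate at each i in [0,5]:
  i=0: ✗ (fails at j=2)
  i=1: ✗ (fails at j=2)
  i=2: ✗ (fails at j=2)
  i=3: ✗ (fails at j=3)
  i=4: ✗ (fails at j=5)
  i=5: ✗ (fails at j=5)
Positions where it holds: {} → 0.

0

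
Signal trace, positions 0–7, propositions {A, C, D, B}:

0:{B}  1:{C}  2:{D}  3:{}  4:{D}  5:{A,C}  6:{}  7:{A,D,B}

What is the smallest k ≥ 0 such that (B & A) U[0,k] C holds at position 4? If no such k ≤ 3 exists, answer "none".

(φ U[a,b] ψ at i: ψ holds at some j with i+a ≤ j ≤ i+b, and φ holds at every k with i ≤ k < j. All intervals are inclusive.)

Need earliest j ≥ 4 with C, and (B & A) at every k in [4,j-1].
  j=4: rhs fails.
  j=5: rhs holds but lhs fails at k=4.
  j=6: rhs fails.
  j=7: rhs fails.
No witness within the range → none.

none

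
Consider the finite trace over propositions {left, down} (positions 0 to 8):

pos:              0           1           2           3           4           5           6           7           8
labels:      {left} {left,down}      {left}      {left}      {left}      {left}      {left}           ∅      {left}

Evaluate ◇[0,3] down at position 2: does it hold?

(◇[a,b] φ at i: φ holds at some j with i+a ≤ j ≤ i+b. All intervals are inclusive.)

No

Check down at each j in [2,5]:
  j=2: false
  j=3: false
  j=4: false
  j=5: false
No position in the window satisfies it → formula fails.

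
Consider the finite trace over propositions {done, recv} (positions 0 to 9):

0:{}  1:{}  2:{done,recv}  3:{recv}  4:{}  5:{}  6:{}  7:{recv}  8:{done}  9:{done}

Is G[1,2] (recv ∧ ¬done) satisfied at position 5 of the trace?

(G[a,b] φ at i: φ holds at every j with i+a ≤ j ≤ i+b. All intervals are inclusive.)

Check (recv ∧ ¬done) at every j in [6,7]:
  j=6: false
  j=7: true
Fails at j=6 → formula fails.

False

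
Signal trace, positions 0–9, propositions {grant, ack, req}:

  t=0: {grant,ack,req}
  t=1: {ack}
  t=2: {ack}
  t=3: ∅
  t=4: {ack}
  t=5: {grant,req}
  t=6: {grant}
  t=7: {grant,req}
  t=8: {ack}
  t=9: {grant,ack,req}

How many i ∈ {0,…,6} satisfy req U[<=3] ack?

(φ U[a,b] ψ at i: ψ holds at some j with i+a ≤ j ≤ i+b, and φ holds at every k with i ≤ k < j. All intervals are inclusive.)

Evaluate at each i in [0,6]:
  i=0: ✓ (rhs at j=0)
  i=1: ✓ (rhs at j=1)
  i=2: ✓ (rhs at j=2)
  i=3: ✗ (lhs fails at k=3 before rhs at j=4)
  i=4: ✓ (rhs at j=4)
  i=5: ✗ (lhs fails at k=6 before rhs at j=8)
  i=6: ✗ (lhs fails at k=6 before rhs at j=8)
Positions where it holds: {0, 1, 2, 4} → 4.

4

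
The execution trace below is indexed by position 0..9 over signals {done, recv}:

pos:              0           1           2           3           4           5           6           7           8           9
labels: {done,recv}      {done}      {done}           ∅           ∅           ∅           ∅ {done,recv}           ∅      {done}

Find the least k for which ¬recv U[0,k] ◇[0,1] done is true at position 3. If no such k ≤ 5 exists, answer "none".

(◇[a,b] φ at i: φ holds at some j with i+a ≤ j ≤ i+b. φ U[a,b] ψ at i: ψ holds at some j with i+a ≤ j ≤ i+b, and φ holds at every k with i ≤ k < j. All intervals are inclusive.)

Need earliest j ≥ 3 with ◇[0,1] done, and ¬recv at every k in [3,j-1].
  j=3: rhs fails.
  j=4: rhs fails.
  j=5: rhs fails.
  j=6: rhs holds; lhs holds on [3,5]. k = 3.

3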